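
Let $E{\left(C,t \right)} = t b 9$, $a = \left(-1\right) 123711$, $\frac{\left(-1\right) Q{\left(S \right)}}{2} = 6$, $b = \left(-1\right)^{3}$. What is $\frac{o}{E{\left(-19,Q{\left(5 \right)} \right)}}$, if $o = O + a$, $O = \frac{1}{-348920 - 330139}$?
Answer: $- \frac{42003533975}{36669186} \approx -1145.5$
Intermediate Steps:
$b = -1$
$Q{\left(S \right)} = -12$ ($Q{\left(S \right)} = \left(-2\right) 6 = -12$)
$a = -123711$
$O = - \frac{1}{679059}$ ($O = \frac{1}{-679059} = - \frac{1}{679059} \approx -1.4726 \cdot 10^{-6}$)
$E{\left(C,t \right)} = - 9 t$ ($E{\left(C,t \right)} = t \left(-1\right) 9 = - t 9 = - 9 t$)
$o = - \frac{84007067950}{679059}$ ($o = - \frac{1}{679059} - 123711 = - \frac{84007067950}{679059} \approx -1.2371 \cdot 10^{5}$)
$\frac{o}{E{\left(-19,Q{\left(5 \right)} \right)}} = - \frac{84007067950}{679059 \left(\left(-9\right) \left(-12\right)\right)} = - \frac{84007067950}{679059 \cdot 108} = \left(- \frac{84007067950}{679059}\right) \frac{1}{108} = - \frac{42003533975}{36669186}$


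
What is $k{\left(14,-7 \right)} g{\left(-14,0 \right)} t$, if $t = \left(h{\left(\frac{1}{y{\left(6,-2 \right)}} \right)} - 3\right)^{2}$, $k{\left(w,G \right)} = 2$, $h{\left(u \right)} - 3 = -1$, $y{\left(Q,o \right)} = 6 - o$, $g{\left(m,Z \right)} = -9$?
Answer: $-18$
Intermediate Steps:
$h{\left(u \right)} = 2$ ($h{\left(u \right)} = 3 - 1 = 2$)
$t = 1$ ($t = \left(2 - 3\right)^{2} = \left(-1\right)^{2} = 1$)
$k{\left(14,-7 \right)} g{\left(-14,0 \right)} t = 2 \left(-9\right) 1 = \left(-18\right) 1 = -18$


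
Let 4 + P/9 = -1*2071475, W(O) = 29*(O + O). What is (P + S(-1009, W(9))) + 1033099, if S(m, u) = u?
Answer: -17609690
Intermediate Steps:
W(O) = 58*O (W(O) = 29*(2*O) = 58*O)
P = -18643311 (P = -36 + 9*(-1*2071475) = -36 + 9*(-2071475) = -36 - 18643275 = -18643311)
(P + S(-1009, W(9))) + 1033099 = (-18643311 + 58*9) + 1033099 = (-18643311 + 522) + 1033099 = -18642789 + 1033099 = -17609690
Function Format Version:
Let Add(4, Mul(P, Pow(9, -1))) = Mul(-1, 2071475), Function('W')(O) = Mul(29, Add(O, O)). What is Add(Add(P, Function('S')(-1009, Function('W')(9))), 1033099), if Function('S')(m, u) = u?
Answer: -17609690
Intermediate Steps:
Function('W')(O) = Mul(58, O) (Function('W')(O) = Mul(29, Mul(2, O)) = Mul(58, O))
P = -18643311 (P = Add(-36, Mul(9, Mul(-1, 2071475))) = Add(-36, Mul(9, -2071475)) = Add(-36, -18643275) = -18643311)
Add(Add(P, Function('S')(-1009, Function('W')(9))), 1033099) = Add(Add(-18643311, Mul(58, 9)), 1033099) = Add(Add(-18643311, 522), 1033099) = Add(-18642789, 1033099) = -17609690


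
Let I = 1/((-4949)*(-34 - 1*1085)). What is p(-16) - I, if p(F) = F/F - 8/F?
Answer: 16613791/11075862 ≈ 1.5000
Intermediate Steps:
p(F) = 1 - 8/F
I = 1/5537931 (I = -1/(4949*(-34 - 1085)) = -1/4949/(-1119) = -1/4949*(-1/1119) = 1/5537931 ≈ 1.8057e-7)
p(-16) - I = (-8 - 16)/(-16) - 1*1/5537931 = -1/16*(-24) - 1/5537931 = 3/2 - 1/5537931 = 16613791/11075862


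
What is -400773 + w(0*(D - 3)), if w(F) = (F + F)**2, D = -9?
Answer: -400773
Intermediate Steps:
w(F) = 4*F**2 (w(F) = (2*F)**2 = 4*F**2)
-400773 + w(0*(D - 3)) = -400773 + 4*(0*(-9 - 3))**2 = -400773 + 4*(0*(-12))**2 = -400773 + 4*0**2 = -400773 + 4*0 = -400773 + 0 = -400773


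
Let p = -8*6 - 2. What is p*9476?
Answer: -473800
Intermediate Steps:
p = -50 (p = -48 - 2 = -50)
p*9476 = -50*9476 = -473800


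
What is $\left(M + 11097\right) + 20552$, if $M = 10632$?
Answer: $42281$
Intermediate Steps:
$\left(M + 11097\right) + 20552 = \left(10632 + 11097\right) + 20552 = 21729 + 20552 = 42281$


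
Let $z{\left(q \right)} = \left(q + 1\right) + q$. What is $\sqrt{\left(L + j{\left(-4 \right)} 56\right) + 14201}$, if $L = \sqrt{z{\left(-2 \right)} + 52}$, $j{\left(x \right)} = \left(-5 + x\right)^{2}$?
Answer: $2 \sqrt{4686} \approx 136.91$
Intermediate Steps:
$z{\left(q \right)} = 1 + 2 q$ ($z{\left(q \right)} = \left(1 + q\right) + q = 1 + 2 q$)
$L = 7$ ($L = \sqrt{\left(1 + 2 \left(-2\right)\right) + 52} = \sqrt{\left(1 - 4\right) + 52} = \sqrt{-3 + 52} = \sqrt{49} = 7$)
$\sqrt{\left(L + j{\left(-4 \right)} 56\right) + 14201} = \sqrt{\left(7 + \left(-5 - 4\right)^{2} \cdot 56\right) + 14201} = \sqrt{\left(7 + \left(-9\right)^{2} \cdot 56\right) + 14201} = \sqrt{\left(7 + 81 \cdot 56\right) + 14201} = \sqrt{\left(7 + 4536\right) + 14201} = \sqrt{4543 + 14201} = \sqrt{18744} = 2 \sqrt{4686}$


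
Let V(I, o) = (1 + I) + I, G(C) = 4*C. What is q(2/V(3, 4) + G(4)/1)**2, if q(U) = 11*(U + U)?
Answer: 6290064/49 ≈ 1.2837e+5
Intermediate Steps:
V(I, o) = 1 + 2*I
q(U) = 22*U (q(U) = 11*(2*U) = 22*U)
q(2/V(3, 4) + G(4)/1)**2 = (22*(2/(1 + 2*3) + (4*4)/1))**2 = (22*(2/(1 + 6) + 16*1))**2 = (22*(2/7 + 16))**2 = (22*(114/7))**2 = (2508/7)**2 = 6290064/49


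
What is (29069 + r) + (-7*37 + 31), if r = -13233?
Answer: 15608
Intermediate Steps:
(29069 + r) + (-7*37 + 31) = (29069 - 13233) + (-7*37 + 31) = 15836 + (-259 + 31) = 15836 - 228 = 15608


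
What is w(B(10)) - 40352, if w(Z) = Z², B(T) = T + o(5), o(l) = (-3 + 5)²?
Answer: -40156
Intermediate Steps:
o(l) = 4 (o(l) = 2² = 4)
B(T) = 4 + T (B(T) = T + 4 = 4 + T)
w(B(10)) - 40352 = (4 + 10)² - 40352 = 14² - 40352 = 196 - 40352 = -40156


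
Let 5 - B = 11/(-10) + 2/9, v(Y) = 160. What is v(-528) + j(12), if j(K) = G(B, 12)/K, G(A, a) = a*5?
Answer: 165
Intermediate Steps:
B = 529/90 (B = 5 - (11/(-10) + 2/9) = 5 - (11*(-⅒) + 2*(⅑)) = 5 - (-11/10 + 2/9) = 5 - 1*(-79/90) = 5 + 79/90 = 529/90 ≈ 5.8778)
G(A, a) = 5*a
j(K) = 60/K (j(K) = (5*12)/K = 60/K)
v(-528) + j(12) = 160 + 60/12 = 160 + 60*(1/12) = 160 + 5 = 165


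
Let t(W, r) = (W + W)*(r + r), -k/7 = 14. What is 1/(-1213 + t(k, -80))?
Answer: 1/30147 ≈ 3.3171e-5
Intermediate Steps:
k = -98 (k = -7*14 = -98)
t(W, r) = 4*W*r (t(W, r) = (2*W)*(2*r) = 4*W*r)
1/(-1213 + t(k, -80)) = 1/(-1213 + 4*(-98)*(-80)) = 1/(-1213 + 31360) = 1/30147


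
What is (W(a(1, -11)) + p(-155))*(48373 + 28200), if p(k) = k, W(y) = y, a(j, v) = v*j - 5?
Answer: -13093983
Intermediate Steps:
a(j, v) = -5 + j*v (a(j, v) = j*v - 5 = -5 + j*v)
(W(a(1, -11)) + p(-155))*(48373 + 28200) = ((-5 + 1*(-11)) - 155)*(48373 + 28200) = ((-5 - 11) - 155)*76573 = (-16 - 155)*76573 = -171*76573 = -13093983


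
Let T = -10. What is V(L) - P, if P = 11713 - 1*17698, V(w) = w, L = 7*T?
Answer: 5915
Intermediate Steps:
L = -70 (L = 7*(-10) = -70)
P = -5985 (P = 11713 - 17698 = -5985)
V(L) - P = -70 - 1*(-5985) = -70 + 5985 = 5915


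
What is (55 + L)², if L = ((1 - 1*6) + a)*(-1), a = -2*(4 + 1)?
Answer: 4900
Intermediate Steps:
a = -10 (a = -2*5 = -10)
L = 15 (L = ((1 - 1*6) - 10)*(-1) = ((1 - 6) - 10)*(-1) = (-5 - 10)*(-1) = -15*(-1) = 15)
(55 + L)² = (55 + 15)² = 70² = 4900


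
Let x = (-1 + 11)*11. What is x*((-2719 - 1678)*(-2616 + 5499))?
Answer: -1394420610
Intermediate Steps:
x = 110 (x = 10*11 = 110)
x*((-2719 - 1678)*(-2616 + 5499)) = 110*((-2719 - 1678)*(-2616 + 5499)) = 110*(-4397*2883) = 110*(-12676551) = -1394420610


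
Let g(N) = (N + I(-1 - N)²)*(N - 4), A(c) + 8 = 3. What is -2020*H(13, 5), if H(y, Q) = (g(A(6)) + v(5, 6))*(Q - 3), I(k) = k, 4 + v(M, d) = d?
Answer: 391880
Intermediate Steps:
A(c) = -5 (A(c) = -8 + 3 = -5)
v(M, d) = -4 + d
g(N) = (-4 + N)*(N + (-1 - N)²) (g(N) = (N + (-1 - N)²)*(N - 4) = (N + (-1 - N)²)*(-4 + N) = (-4 + N)*(N + (-1 - N)²))
H(y, Q) = 291 - 97*Q (H(y, Q) = ((-4 + (-5)³ - 1*(-5)² - 11*(-5)) + (-4 + 6))*(Q - 3) = ((-4 - 125 - 1*25 + 55) + 2)*(-3 + Q) = ((-4 - 125 - 25 + 55) + 2)*(-3 + Q) = (-99 + 2)*(-3 + Q) = -97*(-3 + Q) = 291 - 97*Q)
-2020*H(13, 5) = -2020*(291 - 97*5) = -2020*(291 - 485) = -2020*(-194) = 391880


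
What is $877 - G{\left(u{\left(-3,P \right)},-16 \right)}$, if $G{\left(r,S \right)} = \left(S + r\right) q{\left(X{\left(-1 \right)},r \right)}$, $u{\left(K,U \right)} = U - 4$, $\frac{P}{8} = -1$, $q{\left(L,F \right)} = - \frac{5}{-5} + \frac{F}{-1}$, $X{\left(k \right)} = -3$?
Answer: $1241$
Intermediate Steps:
$q{\left(L,F \right)} = 1 - F$ ($q{\left(L,F \right)} = \left(-5\right) \left(- \frac{1}{5}\right) + F \left(-1\right) = 1 - F$)
$P = -8$ ($P = 8 \left(-1\right) = -8$)
$u{\left(K,U \right)} = -4 + U$
$G{\left(r,S \right)} = \left(1 - r\right) \left(S + r\right)$ ($G{\left(r,S \right)} = \left(S + r\right) \left(1 - r\right) = \left(1 - r\right) \left(S + r\right)$)
$877 - G{\left(u{\left(-3,P \right)},-16 \right)} = 877 - - \left(-1 - 12\right) \left(-16 - 12\right) = 877 - \left(-1\right) \left(-13\right) \left(-28\right) = 877 - -364 = 877 + 364 = 1241$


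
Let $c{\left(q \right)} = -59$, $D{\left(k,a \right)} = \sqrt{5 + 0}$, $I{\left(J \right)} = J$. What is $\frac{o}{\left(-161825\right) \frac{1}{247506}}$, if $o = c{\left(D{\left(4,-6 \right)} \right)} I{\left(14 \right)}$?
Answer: $\frac{204439956}{161825} \approx 1263.3$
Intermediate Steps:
$D{\left(k,a \right)} = \sqrt{5}$
$o = -826$ ($o = \left(-59\right) 14 = -826$)
$\frac{o}{\left(-161825\right) \frac{1}{247506}} = - \frac{826}{\left(-161825\right) \frac{1}{247506}} = - \frac{826}{- \frac{161825}{247506}} = \left(-826\right) \left(- \frac{247506}{161825}\right) = \frac{204439956}{161825}$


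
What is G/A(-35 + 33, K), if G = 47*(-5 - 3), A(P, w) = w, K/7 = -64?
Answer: 47/56 ≈ 0.83929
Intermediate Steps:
K = -448 (K = 7*(-64) = -448)
G = -376 (G = 47*(-8) = -376)
G/A(-35 + 33, K) = -376/(-448) = -376*(-1/448) = 47/56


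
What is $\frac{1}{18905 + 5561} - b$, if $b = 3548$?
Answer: $- \frac{86805367}{24466} \approx -3548.0$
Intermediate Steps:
$\frac{1}{18905 + 5561} - b = \frac{1}{18905 + 5561} - 3548 = \frac{1}{24466} - 3548 = - \frac{86805367}{24466}$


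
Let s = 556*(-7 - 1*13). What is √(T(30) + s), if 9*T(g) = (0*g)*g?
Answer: 4*I*√695 ≈ 105.45*I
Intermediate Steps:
T(g) = 0 (T(g) = ((0*g)*g)/9 = (0*g)/9 = (⅑)*0 = 0)
s = -11120 (s = 556*(-7 - 13) = 556*(-20) = -11120)
√(T(30) + s) = √(0 - 11120) = √(-11120) = 4*I*√695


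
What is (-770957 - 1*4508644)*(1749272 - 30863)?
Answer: -9072513874809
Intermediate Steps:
(-770957 - 1*4508644)*(1749272 - 30863) = (-770957 - 4508644)*1718409 = -5279601*1718409 = -9072513874809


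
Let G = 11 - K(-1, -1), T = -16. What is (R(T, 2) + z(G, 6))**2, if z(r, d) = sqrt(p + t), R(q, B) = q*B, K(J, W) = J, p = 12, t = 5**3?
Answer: (32 - sqrt(137))**2 ≈ 411.90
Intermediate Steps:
t = 125
R(q, B) = B*q
G = 12 (G = 11 - 1*(-1) = 11 + 1 = 12)
z(r, d) = sqrt(137) (z(r, d) = sqrt(12 + 125) = sqrt(137))
(R(T, 2) + z(G, 6))**2 = (2*(-16) + sqrt(137))**2 = (-32 + sqrt(137))**2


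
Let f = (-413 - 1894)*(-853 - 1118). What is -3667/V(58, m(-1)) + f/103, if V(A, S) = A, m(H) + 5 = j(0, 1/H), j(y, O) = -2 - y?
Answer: 263353925/5974 ≈ 44083.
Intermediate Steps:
f = 4547097 (f = -2307*(-1971) = 4547097)
m(H) = -7 (m(H) = -5 + (-2 - 1*0) = -5 + (-2 + 0) = -5 - 2 = -7)
-3667/V(58, m(-1)) + f/103 = -3667/58 + 4547097/103 = 263353925/5974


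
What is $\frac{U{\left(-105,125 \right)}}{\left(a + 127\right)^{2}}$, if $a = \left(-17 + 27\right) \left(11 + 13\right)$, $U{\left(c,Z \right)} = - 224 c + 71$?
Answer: $\frac{23591}{134689} \approx 0.17515$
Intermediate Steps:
$U{\left(c,Z \right)} = 71 - 224 c$
$a = 240$ ($a = 10 \cdot 24 = 240$)
$\frac{U{\left(-105,125 \right)}}{\left(a + 127\right)^{2}} = \frac{71 - -23520}{\left(240 + 127\right)^{2}} = \frac{71 + 23520}{367^{2}} = \frac{23591}{134689}$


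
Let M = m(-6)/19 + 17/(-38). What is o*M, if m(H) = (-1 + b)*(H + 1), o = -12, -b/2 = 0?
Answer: 42/19 ≈ 2.2105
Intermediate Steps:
b = 0 (b = -2*0 = 0)
m(H) = -1 - H (m(H) = (-1 + 0)*(H + 1) = -(1 + H) = -1 - H)
M = -7/38 (M = (-1 - 1*(-6))/19 + 17/(-38) = (-1 + 6)*(1/19) + 17*(-1/38) = 5*(1/19) - 17/38 = 5/19 - 17/38 = -7/38 ≈ -0.18421)
o*M = -12*(-7/38) = 42/19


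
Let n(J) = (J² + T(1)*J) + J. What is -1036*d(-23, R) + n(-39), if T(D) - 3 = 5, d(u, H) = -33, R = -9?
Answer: 35358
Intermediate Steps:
T(D) = 8 (T(D) = 3 + 5 = 8)
n(J) = J² + 9*J (n(J) = (J² + 8*J) + J = J² + 9*J)
-1036*d(-23, R) + n(-39) = -1036*(-33) - 39*(9 - 39) = 34188 - 39*(-30) = 34188 + 1170 = 35358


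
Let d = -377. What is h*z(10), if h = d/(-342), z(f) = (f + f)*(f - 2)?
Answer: 30160/171 ≈ 176.37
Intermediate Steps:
z(f) = 2*f*(-2 + f) (z(f) = (2*f)*(-2 + f) = 2*f*(-2 + f))
h = 377/342 (h = -377/(-342) = -377*(-1/342) = 377/342 ≈ 1.1023)
h*z(10) = 377*(2*10*(-2 + 10))/342 = 377*(2*10*8)/342 = (377/342)*160 = 30160/171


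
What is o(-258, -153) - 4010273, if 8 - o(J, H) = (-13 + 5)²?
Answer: -4010329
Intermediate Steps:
o(J, H) = -56 (o(J, H) = 8 - (-13 + 5)² = 8 - 1*(-8)² = 8 - 1*64 = 8 - 64 = -56)
o(-258, -153) - 4010273 = -56 - 4010273 = -4010329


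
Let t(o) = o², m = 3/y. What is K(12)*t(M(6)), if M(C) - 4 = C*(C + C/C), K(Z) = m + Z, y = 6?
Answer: 26450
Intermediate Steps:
m = ½ (m = 3/6 = 3*(⅙) = ½ ≈ 0.50000)
K(Z) = ½ + Z
M(C) = 4 + C*(1 + C) (M(C) = 4 + C*(C + C/C) = 4 + C*(C + 1) = 4 + C*(1 + C))
K(12)*t(M(6)) = (½ + 12)*(4 + 6 + 6²)² = 25*(4 + 6 + 36)²/2 = (25/2)*46² = (25/2)*2116 = 26450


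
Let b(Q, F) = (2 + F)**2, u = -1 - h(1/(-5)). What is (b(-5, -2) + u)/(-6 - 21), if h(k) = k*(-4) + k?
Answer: 8/135 ≈ 0.059259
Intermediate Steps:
h(k) = -3*k (h(k) = -4*k + k = -3*k)
u = -8/5 (u = -1 - (-3)/(-5) = -1 - (-3)*(-1)/5 = -1 - 1*3/5 = -1 - 3/5 = -8/5 ≈ -1.6000)
(b(-5, -2) + u)/(-6 - 21) = ((2 - 2)**2 - 8/5)/(-6 - 21) = (0**2 - 8/5)/(-27) = -(0 - 8/5)/27 = -1/27*(-8/5) = 8/135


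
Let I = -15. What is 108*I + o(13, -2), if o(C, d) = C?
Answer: -1607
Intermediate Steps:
108*I + o(13, -2) = 108*(-15) + 13 = -1620 + 13 = -1607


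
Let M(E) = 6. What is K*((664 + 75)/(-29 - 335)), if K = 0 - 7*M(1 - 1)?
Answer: 2217/26 ≈ 85.269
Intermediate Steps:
K = -42 (K = 0 - 7*6 = 0 - 42 = -42)
K*((664 + 75)/(-29 - 335)) = -42*(664 + 75)/(-29 - 335) = -31038/(-364) = -31038*(-1)/364 = -42*(-739/364) = 2217/26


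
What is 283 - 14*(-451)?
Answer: 6597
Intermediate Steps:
283 - 14*(-451) = 283 + 6314 = 6597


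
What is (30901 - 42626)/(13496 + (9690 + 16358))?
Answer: -11725/39544 ≈ -0.29650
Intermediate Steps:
(30901 - 42626)/(13496 + (9690 + 16358)) = -11725/(13496 + 26048) = -11725/39544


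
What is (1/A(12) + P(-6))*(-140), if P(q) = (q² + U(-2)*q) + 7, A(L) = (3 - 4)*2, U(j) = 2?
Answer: -4270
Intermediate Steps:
A(L) = -2 (A(L) = -1*2 = -2)
P(q) = 7 + q² + 2*q (P(q) = (q² + 2*q) + 7 = 7 + q² + 2*q)
(1/A(12) + P(-6))*(-140) = (1/(-2) + (7 + (-6)² + 2*(-6)))*(-140) = (-½ + (7 + 36 - 12))*(-140) = (-½ + 31)*(-140) = (61/2)*(-140) = -4270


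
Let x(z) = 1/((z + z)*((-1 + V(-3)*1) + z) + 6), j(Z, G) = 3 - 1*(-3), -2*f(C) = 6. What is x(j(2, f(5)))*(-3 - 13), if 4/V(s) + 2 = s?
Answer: -40/141 ≈ -0.28369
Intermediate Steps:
V(s) = 4/(-2 + s)
f(C) = -3 (f(C) = -1/2*6 = -3)
j(Z, G) = 6 (j(Z, G) = 3 + 3 = 6)
x(z) = 1/(6 + 2*z*(-9/5 + z)) (x(z) = 1/((z + z)*((-1 + (4/(-2 - 3))*1) + z) + 6) = 1/((2*z)*((-1 + (4/(-5))*1) + z) + 6) = 1/((2*z)*((-1 + (4*(-1/5))*1) + z) + 6) = 1/((2*z)*((-1 - 4/5*1) + z) + 6) = 1/((2*z)*((-1 - 4/5) + z) + 6) = 1/((2*z)*(-9/5 + z) + 6) = 1/(2*z*(-9/5 + z) + 6) = 1/(6 + 2*z*(-9/5 + z)))
x(j(2, f(5)))*(-3 - 13) = (5/(2*(15 - 9*6 + 5*6**2)))*(-3 - 13) = (5/(2*(15 - 54 + 5*36)))*(-16) = (5/(2*(15 - 54 + 180)))*(-16) = ((5/2)/141)*(-16) = ((5/2)*(1/141))*(-16) = (5/282)*(-16) = -40/141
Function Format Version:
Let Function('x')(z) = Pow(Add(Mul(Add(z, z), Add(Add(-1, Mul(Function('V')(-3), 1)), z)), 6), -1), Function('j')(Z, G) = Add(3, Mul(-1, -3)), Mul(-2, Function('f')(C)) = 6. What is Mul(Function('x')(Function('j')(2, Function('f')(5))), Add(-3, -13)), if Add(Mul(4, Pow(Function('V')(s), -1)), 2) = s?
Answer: Rational(-40, 141) ≈ -0.28369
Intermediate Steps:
Function('V')(s) = Mul(4, Pow(Add(-2, s), -1))
Function('f')(C) = -3 (Function('f')(C) = Mul(Rational(-1, 2), 6) = -3)
Function('j')(Z, G) = 6 (Function('j')(Z, G) = Add(3, 3) = 6)
Function('x')(z) = Pow(Add(6, Mul(2, z, Add(Rational(-9, 5), z))), -1) (Function('x')(z) = Pow(Add(Mul(Add(z, z), Add(Add(-1, Mul(Mul(4, Pow(Add(-2, -3), -1)), 1)), z)), 6), -1) = Pow(Add(Mul(Mul(2, z), Add(Add(-1, Mul(Mul(4, Pow(-5, -1)), 1)), z)), 6), -1) = Pow(Add(Mul(Mul(2, z), Add(Add(-1, Mul(Mul(4, Rational(-1, 5)), 1)), z)), 6), -1) = Pow(Add(Mul(Mul(2, z), Add(Add(-1, Mul(Rational(-4, 5), 1)), z)), 6), -1) = Pow(Add(Mul(Mul(2, z), Add(Add(-1, Rational(-4, 5)), z)), 6), -1) = Pow(Add(Mul(Mul(2, z), Add(Rational(-9, 5), z)), 6), -1) = Pow(Add(Mul(2, z, Add(Rational(-9, 5), z)), 6), -1) = Pow(Add(6, Mul(2, z, Add(Rational(-9, 5), z))), -1))
Mul(Function('x')(Function('j')(2, Function('f')(5))), Add(-3, -13)) = Mul(Mul(Rational(5, 2), Pow(Add(15, Mul(-9, 6), Mul(5, Pow(6, 2))), -1)), Add(-3, -13)) = Mul(Mul(Rational(5, 2), Pow(Add(15, -54, Mul(5, 36)), -1)), -16) = Mul(Mul(Rational(5, 2), Pow(Add(15, -54, 180), -1)), -16) = Mul(Mul(Rational(5, 2), Pow(141, -1)), -16) = Mul(Mul(Rational(5, 2), Rational(1, 141)), -16) = Mul(Rational(5, 282), -16) = Rational(-40, 141)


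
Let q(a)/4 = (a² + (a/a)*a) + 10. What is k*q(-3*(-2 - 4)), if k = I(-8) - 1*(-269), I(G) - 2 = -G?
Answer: 392832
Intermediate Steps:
q(a) = 40 + 4*a + 4*a² (q(a) = 4*((a² + (a/a)*a) + 10) = 4*((a² + 1*a) + 10) = 4*((a² + a) + 10) = 4*((a + a²) + 10) = 4*(10 + a + a²) = 40 + 4*a + 4*a²)
I(G) = 2 - G
k = 279 (k = (2 - 1*(-8)) - 1*(-269) = (2 + 8) + 269 = 10 + 269 = 279)
k*q(-3*(-2 - 4)) = 279*(40 + 4*(-3*(-2 - 4)) + 4*(-3*(-2 - 4))²) = 279*(40 + 4*(-3*(-6)) + 4*(-3*(-6))²) = 279*(40 + 4*18 + 4*18²) = 279*(40 + 72 + 4*324) = 279*(40 + 72 + 1296) = 279*1408 = 392832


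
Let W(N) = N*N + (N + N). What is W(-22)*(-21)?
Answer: -9240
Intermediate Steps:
W(N) = N**2 + 2*N
W(-22)*(-21) = -22*(2 - 22)*(-21) = -22*(-20)*(-21) = 440*(-21) = -9240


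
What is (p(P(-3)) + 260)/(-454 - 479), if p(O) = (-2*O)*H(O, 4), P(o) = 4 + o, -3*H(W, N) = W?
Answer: -782/2799 ≈ -0.27939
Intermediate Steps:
H(W, N) = -W/3
p(O) = 2*O²/3 (p(O) = (-2*O)*(-O/3) = 2*O²/3)
(p(P(-3)) + 260)/(-454 - 479) = (2*(4 - 3)²/3 + 260)/(-454 - 479) = ((⅔)*1² + 260)/(-933) = ((⅔)*1 + 260)*(-1/933) = (⅔ + 260)*(-1/933) = (782/3)*(-1/933) = -782/2799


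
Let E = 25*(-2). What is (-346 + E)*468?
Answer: -185328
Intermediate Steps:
E = -50
(-346 + E)*468 = (-346 - 50)*468 = -396*468 = -185328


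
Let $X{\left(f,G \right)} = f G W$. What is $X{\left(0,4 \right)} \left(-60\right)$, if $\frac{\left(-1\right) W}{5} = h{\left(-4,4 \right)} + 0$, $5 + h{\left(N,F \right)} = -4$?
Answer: $0$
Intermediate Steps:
$h{\left(N,F \right)} = -9$ ($h{\left(N,F \right)} = -5 - 4 = -9$)
$W = 45$ ($W = - 5 \left(-9 + 0\right) = \left(-5\right) \left(-9\right) = 45$)
$X{\left(f,G \right)} = 45 G f$ ($X{\left(f,G \right)} = f G 45 = G f 45 = 45 G f$)
$X{\left(0,4 \right)} \left(-60\right) = 45 \cdot 4 \cdot 0 \left(-60\right) = 0 \left(-60\right) = 0$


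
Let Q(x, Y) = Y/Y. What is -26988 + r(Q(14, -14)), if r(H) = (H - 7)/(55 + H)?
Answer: -755667/28 ≈ -26988.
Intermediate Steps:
Q(x, Y) = 1
r(H) = (-7 + H)/(55 + H)
-26988 + r(Q(14, -14)) = -26988 + (-7 + 1)/(55 + 1) = -26988 - 6/56 = -26988 + (1/56)*(-6) = -26988 - 3/28 = -755667/28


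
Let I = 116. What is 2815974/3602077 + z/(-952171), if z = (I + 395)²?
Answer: 1740710831237/3429793259167 ≈ 0.50753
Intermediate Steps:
z = 261121 (z = (116 + 395)² = 511² = 261121)
2815974/3602077 + z/(-952171) = 2815974/3602077 + 261121/(-952171) = 2815974*(1/3602077) + 261121*(-1/952171) = 2815974/3602077 - 261121/952171 = 1740710831237/3429793259167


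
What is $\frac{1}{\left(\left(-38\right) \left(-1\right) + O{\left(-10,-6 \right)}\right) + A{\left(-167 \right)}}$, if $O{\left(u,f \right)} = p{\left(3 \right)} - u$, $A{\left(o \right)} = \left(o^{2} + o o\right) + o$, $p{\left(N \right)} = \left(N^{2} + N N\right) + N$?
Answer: $\frac{1}{55680} \approx 1.796 \cdot 10^{-5}$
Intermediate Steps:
$p{\left(N \right)} = N + 2 N^{2}$ ($p{\left(N \right)} = \left(N^{2} + N^{2}\right) + N = 2 N^{2} + N = N + 2 N^{2}$)
$A{\left(o \right)} = o + 2 o^{2}$ ($A{\left(o \right)} = \left(o^{2} + o^{2}\right) + o = 2 o^{2} + o = o + 2 o^{2}$)
$O{\left(u,f \right)} = 21 - u$ ($O{\left(u,f \right)} = 3 \left(1 + 2 \cdot 3\right) - u = 3 \left(1 + 6\right) - u = 3 \cdot 7 - u = 21 - u$)
$\frac{1}{\left(\left(-38\right) \left(-1\right) + O{\left(-10,-6 \right)}\right) + A{\left(-167 \right)}} = \frac{1}{\left(\left(-38\right) \left(-1\right) + \left(21 - -10\right)\right) - 167 \left(1 + 2 \left(-167\right)\right)} = \frac{1}{\left(38 + \left(21 + 10\right)\right) - 167 \left(1 - 334\right)} = \frac{1}{\left(38 + 31\right) - -55611} = \frac{1}{69 + 55611} = \frac{1}{55680}$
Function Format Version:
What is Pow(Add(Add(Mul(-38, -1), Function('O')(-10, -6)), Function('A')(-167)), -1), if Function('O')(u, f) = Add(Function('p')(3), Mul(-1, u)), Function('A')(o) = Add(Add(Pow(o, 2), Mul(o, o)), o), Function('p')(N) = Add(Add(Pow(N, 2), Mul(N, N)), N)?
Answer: Rational(1, 55680) ≈ 1.7960e-5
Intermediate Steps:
Function('p')(N) = Add(N, Mul(2, Pow(N, 2))) (Function('p')(N) = Add(Add(Pow(N, 2), Pow(N, 2)), N) = Add(Mul(2, Pow(N, 2)), N) = Add(N, Mul(2, Pow(N, 2))))
Function('A')(o) = Add(o, Mul(2, Pow(o, 2))) (Function('A')(o) = Add(Add(Pow(o, 2), Pow(o, 2)), o) = Add(Mul(2, Pow(o, 2)), o) = Add(o, Mul(2, Pow(o, 2))))
Function('O')(u, f) = Add(21, Mul(-1, u)) (Function('O')(u, f) = Add(Mul(3, Add(1, Mul(2, 3))), Mul(-1, u)) = Add(Mul(3, Add(1, 6)), Mul(-1, u)) = Add(Mul(3, 7), Mul(-1, u)) = Add(21, Mul(-1, u)))
Pow(Add(Add(Mul(-38, -1), Function('O')(-10, -6)), Function('A')(-167)), -1) = Pow(Add(Add(Mul(-38, -1), Add(21, Mul(-1, -10))), Mul(-167, Add(1, Mul(2, -167)))), -1) = Pow(Add(Add(38, Add(21, 10)), Mul(-167, Add(1, -334))), -1) = Pow(Add(Add(38, 31), Mul(-167, -333)), -1) = Pow(Add(69, 55611), -1) = Pow(55680, -1) = Rational(1, 55680)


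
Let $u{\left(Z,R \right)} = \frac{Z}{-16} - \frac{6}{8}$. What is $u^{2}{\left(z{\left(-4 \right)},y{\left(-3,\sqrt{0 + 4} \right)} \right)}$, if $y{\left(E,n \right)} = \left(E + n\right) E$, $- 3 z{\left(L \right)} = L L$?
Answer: $\frac{25}{144} \approx 0.17361$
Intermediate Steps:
$z{\left(L \right)} = - \frac{L^{2}}{3}$ ($z{\left(L \right)} = - \frac{L L}{3} = - \frac{L^{2}}{3}$)
$y{\left(E,n \right)} = E \left(E + n\right)$
$u{\left(Z,R \right)} = - \frac{3}{4} - \frac{Z}{16}$ ($u{\left(Z,R \right)} = Z \left(- \frac{1}{16}\right) - \frac{3}{4} = - \frac{Z}{16} - \frac{3}{4} = - \frac{3}{4} - \frac{Z}{16}$)
$u^{2}{\left(z{\left(-4 \right)},y{\left(-3,\sqrt{0 + 4} \right)} \right)} = \left(- \frac{3}{4} - \frac{\left(- \frac{1}{3}\right) \left(-4\right)^{2}}{16}\right)^{2} = \left(- \frac{3}{4} - \frac{\left(- \frac{1}{3}\right) 16}{16}\right)^{2} = \left(- \frac{3}{4} - - \frac{1}{3}\right)^{2} = \left(- \frac{3}{4} + \frac{1}{3}\right)^{2} = \left(- \frac{5}{12}\right)^{2} = \frac{25}{144}$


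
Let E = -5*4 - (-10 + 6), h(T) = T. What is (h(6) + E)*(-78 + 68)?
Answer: 100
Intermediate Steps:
E = -16 (E = -20 - 1*(-4) = -20 + 4 = -16)
(h(6) + E)*(-78 + 68) = (6 - 16)*(-78 + 68) = -10*(-10) = 100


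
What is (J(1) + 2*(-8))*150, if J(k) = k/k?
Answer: -2250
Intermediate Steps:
J(k) = 1
(J(1) + 2*(-8))*150 = (1 + 2*(-8))*150 = (1 - 16)*150 = -15*150 = -2250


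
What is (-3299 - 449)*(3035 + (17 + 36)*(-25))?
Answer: -6409080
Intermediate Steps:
(-3299 - 449)*(3035 + (17 + 36)*(-25)) = -3748*(3035 + 53*(-25)) = -3748*(3035 - 1325) = -3748*1710 = -6409080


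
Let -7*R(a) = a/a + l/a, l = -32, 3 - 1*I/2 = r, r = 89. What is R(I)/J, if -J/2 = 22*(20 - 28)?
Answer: -51/105952 ≈ -0.00048135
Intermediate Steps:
I = -172 (I = 6 - 2*89 = 6 - 178 = -172)
R(a) = -⅐ + 32/(7*a) (R(a) = -(a/a - 32/a)/7 = -(1 - 32/a)/7 = -⅐ + 32/(7*a))
J = 352 (J = -44*(20 - 28) = -44*(-8) = -2*(-176) = 352)
R(I)/J = ((⅐)*(32 - 1*(-172))/(-172))/352 = ((⅐)*(-1/172)*(32 + 172))*(1/352) = ((⅐)*(-1/172)*204)*(1/352) = -51/301*1/352 = -51/105952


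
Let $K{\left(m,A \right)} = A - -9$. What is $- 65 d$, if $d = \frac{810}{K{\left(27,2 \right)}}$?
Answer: $- \frac{52650}{11} \approx -4786.4$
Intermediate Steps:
$K{\left(m,A \right)} = 9 + A$ ($K{\left(m,A \right)} = A + 9 = 9 + A$)
$d = \frac{810}{11}$ ($d = \frac{810}{9 + 2} = \frac{810}{11} \approx 73.636$)
$- 65 d = \left(-65\right) \frac{810}{11} = - \frac{52650}{11}$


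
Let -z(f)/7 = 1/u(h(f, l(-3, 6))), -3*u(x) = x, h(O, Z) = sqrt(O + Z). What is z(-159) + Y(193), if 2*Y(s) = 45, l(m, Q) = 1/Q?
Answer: 45/2 - 21*I*sqrt(5718)/953 ≈ 22.5 - 1.6663*I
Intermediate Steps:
u(x) = -x/3
Y(s) = 45/2 (Y(s) = (1/2)*45 = 45/2)
z(f) = 21/sqrt(1/6 + f) (z(f) = -7*(-3/sqrt(f + 1/6)) = -7*(-3/sqrt(1/6 + f)) = -(-21)/sqrt(1/6 + f) = 21/sqrt(1/6 + f))
z(-159) + Y(193) = 21*sqrt(6)/sqrt(1 + 6*(-159)) + 45/2 = 21*sqrt(6)/sqrt(1 - 954) + 45/2 = 21*sqrt(6)/sqrt(-953) + 45/2 = 21*sqrt(6)*(-I*sqrt(953)/953) + 45/2 = -21*I*sqrt(5718)/953 + 45/2 = 45/2 - 21*I*sqrt(5718)/953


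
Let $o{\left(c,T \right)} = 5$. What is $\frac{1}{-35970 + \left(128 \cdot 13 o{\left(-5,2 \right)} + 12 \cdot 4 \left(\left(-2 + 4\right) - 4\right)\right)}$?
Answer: $- \frac{1}{27746} \approx -3.6041 \cdot 10^{-5}$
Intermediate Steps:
$\frac{1}{-35970 + \left(128 \cdot 13 o{\left(-5,2 \right)} + 12 \cdot 4 \left(\left(-2 + 4\right) - 4\right)\right)} = \frac{1}{-35970 + \left(128 \cdot 13 \cdot 5 + 12 \cdot 4 \left(\left(-2 + 4\right) - 4\right)\right)} = \frac{1}{-35970 + \left(128 \cdot 65 + 12 \cdot 4 \left(2 - 4\right)\right)} = \frac{1}{-35970 + \left(8320 + 12 \cdot 4 \left(-2\right)\right)} = \frac{1}{-35970 + \left(8320 + 12 \left(-8\right)\right)} = \frac{1}{-35970 + \left(8320 - 96\right)} = \frac{1}{-35970 + 8224} = \frac{1}{-27746} = - \frac{1}{27746}$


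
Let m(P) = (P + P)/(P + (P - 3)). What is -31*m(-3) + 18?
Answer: -8/3 ≈ -2.6667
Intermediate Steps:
m(P) = 2*P/(-3 + 2*P) (m(P) = (2*P)/(P + (-3 + P)) = (2*P)/(-3 + 2*P) = 2*P/(-3 + 2*P))
-31*m(-3) + 18 = -62*(-3)/(-3 + 2*(-3)) + 18 = -62*(-3)/(-3 - 6) + 18 = -62*(-3)/(-9) + 18 = -62*(-3)*(-1)/9 + 18 = -31*2/3 + 18 = -62/3 + 18 = -8/3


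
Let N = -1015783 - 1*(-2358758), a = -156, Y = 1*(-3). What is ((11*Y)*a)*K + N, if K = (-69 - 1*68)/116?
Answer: 38769956/29 ≈ 1.3369e+6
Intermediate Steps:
Y = -3
K = -137/116 (K = (-69 - 68)*(1/116) = -137*1/116 = -137/116 ≈ -1.1810)
N = 1342975 (N = -1015783 + 2358758 = 1342975)
((11*Y)*a)*K + N = ((11*(-3))*(-156))*(-137/116) + 1342975 = -33*(-156)*(-137/116) + 1342975 = 5148*(-137/116) + 1342975 = -176319/29 + 1342975 = 38769956/29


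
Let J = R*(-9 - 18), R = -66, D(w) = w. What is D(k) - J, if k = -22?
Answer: -1804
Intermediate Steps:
J = 1782 (J = -66*(-9 - 18) = -66*(-27) = 1782)
D(k) - J = -22 - 1*1782 = -22 - 1782 = -1804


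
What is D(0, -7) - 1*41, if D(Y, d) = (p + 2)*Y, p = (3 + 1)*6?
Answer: -41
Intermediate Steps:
p = 24 (p = 4*6 = 24)
D(Y, d) = 26*Y (D(Y, d) = (24 + 2)*Y = 26*Y)
D(0, -7) - 1*41 = 26*0 - 1*41 = 0 - 41 = -41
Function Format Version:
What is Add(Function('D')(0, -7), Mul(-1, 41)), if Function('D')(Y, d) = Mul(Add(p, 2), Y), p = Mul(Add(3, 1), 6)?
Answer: -41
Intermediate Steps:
p = 24 (p = Mul(4, 6) = 24)
Function('D')(Y, d) = Mul(26, Y) (Function('D')(Y, d) = Mul(Add(24, 2), Y) = Mul(26, Y))
Add(Function('D')(0, -7), Mul(-1, 41)) = Add(Mul(26, 0), Mul(-1, 41)) = Add(0, -41) = -41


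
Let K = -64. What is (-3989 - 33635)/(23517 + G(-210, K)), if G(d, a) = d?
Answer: -37624/23307 ≈ -1.6143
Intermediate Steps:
(-3989 - 33635)/(23517 + G(-210, K)) = (-3989 - 33635)/(23517 - 210) = -37624/23307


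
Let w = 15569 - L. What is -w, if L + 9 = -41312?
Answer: -56890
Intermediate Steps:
L = -41321 (L = -9 - 41312 = -41321)
w = 56890 (w = 15569 - 1*(-41321) = 15569 + 41321 = 56890)
-w = -1*56890 = -56890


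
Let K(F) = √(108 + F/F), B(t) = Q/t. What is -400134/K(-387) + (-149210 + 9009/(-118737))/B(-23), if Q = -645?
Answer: -15092052071/2836495 - 400134*√109/109 ≈ -43647.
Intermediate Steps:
B(t) = -645/t
K(F) = √109 (K(F) = √(108 + 1) = √109)
-400134/K(-387) + (-149210 + 9009/(-118737))/B(-23) = -400134*√109/109 + (-149210 + 9009/(-118737))/((-645/(-23))) = -400134*√109/109 + (-149210 + 9009*(-1/118737))/((-645*(-1/23))) = -400134*√109/109 + (-149210 - 1001/13193)/(645/23) = -400134*√109/109 - 1968528531/13193*23/645 = -400134*√109/109 - 15092052071/2836495 = -15092052071/2836495 - 400134*√109/109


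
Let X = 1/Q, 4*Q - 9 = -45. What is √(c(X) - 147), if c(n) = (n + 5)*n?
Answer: I*√11951/9 ≈ 12.147*I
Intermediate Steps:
Q = -9 (Q = 9/4 + (¼)*(-45) = 9/4 - 45/4 = -9)
X = -⅑ (X = 1/(-9) = -⅑ ≈ -0.11111)
c(n) = n*(5 + n) (c(n) = (5 + n)*n = n*(5 + n))
√(c(X) - 147) = √(-(5 - ⅑)/9 - 147) = √(-⅑*44/9 - 147) = √(-44/81 - 147) = √(-11951/81) = I*√11951/9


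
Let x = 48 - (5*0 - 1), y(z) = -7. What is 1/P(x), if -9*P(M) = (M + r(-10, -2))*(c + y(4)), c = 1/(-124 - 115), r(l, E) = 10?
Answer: 239/10974 ≈ 0.021779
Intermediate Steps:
c = -1/239 (c = 1/(-239) = -1/239 ≈ -0.0041841)
x = 49 (x = 48 - (0 - 1) = 48 - 1*(-1) = 48 + 1 = 49)
P(M) = 1860/239 + 186*M/239 (P(M) = -(M + 10)*(-1/239 - 7)/9 = -(10 + M)*(-1674)/(9*239) = -(-16740/239 - 1674*M/239)/9 = 1860/239 + 186*M/239)
1/P(x) = 1/(1860/239 + (186/239)*49) = 1/(1860/239 + 9114/239) = 1/(10974/239) = 239/10974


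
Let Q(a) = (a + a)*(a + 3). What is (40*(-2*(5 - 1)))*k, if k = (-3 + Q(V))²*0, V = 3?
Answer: 0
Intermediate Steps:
Q(a) = 2*a*(3 + a) (Q(a) = (2*a)*(3 + a) = 2*a*(3 + a))
k = 0 (k = (-3 + 2*3*(3 + 3))²*0 = (-3 + 2*3*6)²*0 = (-3 + 36)²*0 = 33²*0 = 1089*0 = 0)
(40*(-2*(5 - 1)))*k = (40*(-2*(5 - 1)))*0 = (40*(-2*4))*0 = (40*(-8))*0 = -320*0 = 0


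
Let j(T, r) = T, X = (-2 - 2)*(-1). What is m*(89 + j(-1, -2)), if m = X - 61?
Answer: -5016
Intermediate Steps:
X = 4 (X = -4*(-1) = 4)
m = -57 (m = 4 - 61 = -57)
m*(89 + j(-1, -2)) = -57*(89 - 1) = -57*88 = -5016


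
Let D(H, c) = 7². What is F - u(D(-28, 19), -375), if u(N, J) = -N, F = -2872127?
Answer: -2872078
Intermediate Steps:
D(H, c) = 49
F - u(D(-28, 19), -375) = -2872127 - (-1)*49 = -2872127 - 1*(-49) = -2872127 + 49 = -2872078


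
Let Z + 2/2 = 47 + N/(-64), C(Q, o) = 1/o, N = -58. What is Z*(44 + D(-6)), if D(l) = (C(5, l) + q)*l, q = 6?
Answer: 13509/32 ≈ 422.16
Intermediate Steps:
Z = 1501/32 (Z = -1 + (47 - 58/(-64)) = -1 + (47 - 58*(-1/64)) = -1 + (47 + 29/32) = -1 + 1533/32 = 1501/32 ≈ 46.906)
D(l) = l*(6 + 1/l) (D(l) = (1/l + 6)*l = (6 + 1/l)*l = l*(6 + 1/l))
Z*(44 + D(-6)) = 1501*(44 + (1 + 6*(-6)))/32 = 1501*(44 + (1 - 36))/32 = 1501*(44 - 35)/32 = (1501/32)*9 = 13509/32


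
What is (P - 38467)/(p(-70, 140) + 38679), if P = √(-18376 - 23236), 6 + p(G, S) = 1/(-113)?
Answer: -4346771/4370048 + 113*I*√10403/2185024 ≈ -0.99467 + 0.0052747*I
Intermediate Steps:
p(G, S) = -679/113 (p(G, S) = -6 + 1/(-113) = -6 - 1/113 = -679/113)
P = 2*I*√10403 (P = √(-41612) = 2*I*√10403 ≈ 203.99*I)
(P - 38467)/(p(-70, 140) + 38679) = (2*I*√10403 - 38467)/(-679/113 + 38679) = (-38467 + 2*I*√10403)/(4370048/113) = (-38467 + 2*I*√10403)*(113/4370048) = -4346771/4370048 + 113*I*√10403/2185024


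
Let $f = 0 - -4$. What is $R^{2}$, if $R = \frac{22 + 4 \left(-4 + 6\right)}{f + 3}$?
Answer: $\frac{900}{49} \approx 18.367$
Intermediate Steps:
$f = 4$ ($f = 0 + 4 = 4$)
$R = \frac{30}{7}$ ($R = \frac{22 + 4 \left(-4 + 6\right)}{4 + 3} = \frac{22 + 4 \cdot 2}{7} = \left(22 + 8\right) \frac{1}{7} = 30 \cdot \frac{1}{7} = \frac{30}{7} \approx 4.2857$)
$R^{2} = \left(\frac{30}{7}\right)^{2} = \frac{900}{49}$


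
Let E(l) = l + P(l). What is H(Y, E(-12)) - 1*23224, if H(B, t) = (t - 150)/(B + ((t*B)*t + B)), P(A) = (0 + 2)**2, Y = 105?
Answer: -80471239/3465 ≈ -23224.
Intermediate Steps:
P(A) = 4 (P(A) = 2**2 = 4)
E(l) = 4 + l (E(l) = l + 4 = 4 + l)
H(B, t) = (-150 + t)/(2*B + B*t**2) (H(B, t) = (-150 + t)/(B + ((B*t)*t + B)) = (-150 + t)/(B + (B*t**2 + B)) = (-150 + t)/(B + (B + B*t**2)) = (-150 + t)/(2*B + B*t**2))
H(Y, E(-12)) - 1*23224 = (-150 + (4 - 12))/(105*(2 + (4 - 12)**2)) - 1*23224 = (-150 - 8)/(105*(2 + (-8)**2)) - 23224 = (1/105)*(-158)/(2 + 64) - 23224 = (1/105)*(-158)/66 - 23224 = (1/105)*(1/66)*(-158) - 23224 = -79/3465 - 23224 = -80471239/3465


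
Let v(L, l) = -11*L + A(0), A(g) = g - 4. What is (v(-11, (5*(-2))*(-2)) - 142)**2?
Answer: 625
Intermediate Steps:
A(g) = -4 + g
v(L, l) = -4 - 11*L (v(L, l) = -11*L + (-4 + 0) = -11*L - 4 = -4 - 11*L)
(v(-11, (5*(-2))*(-2)) - 142)**2 = ((-4 - 11*(-11)) - 142)**2 = ((-4 + 121) - 142)**2 = (117 - 142)**2 = (-25)**2 = 625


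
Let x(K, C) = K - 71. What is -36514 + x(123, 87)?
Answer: -36462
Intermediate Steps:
x(K, C) = -71 + K
-36514 + x(123, 87) = -36514 + (-71 + 123) = -36514 + 52 = -36462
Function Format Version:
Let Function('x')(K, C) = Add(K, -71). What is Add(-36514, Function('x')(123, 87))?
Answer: -36462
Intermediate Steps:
Function('x')(K, C) = Add(-71, K)
Add(-36514, Function('x')(123, 87)) = Add(-36514, Add(-71, 123)) = Add(-36514, 52) = -36462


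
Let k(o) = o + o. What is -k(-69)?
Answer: 138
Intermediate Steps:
k(o) = 2*o
-k(-69) = -2*(-69) = -1*(-138) = 138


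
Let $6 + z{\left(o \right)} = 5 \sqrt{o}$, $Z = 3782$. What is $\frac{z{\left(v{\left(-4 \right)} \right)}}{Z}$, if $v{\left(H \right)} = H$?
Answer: $- \frac{3}{1891} + \frac{5 i}{1891} \approx -0.0015865 + 0.0026441 i$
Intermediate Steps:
$z{\left(o \right)} = -6 + 5 \sqrt{o}$
$\frac{z{\left(v{\left(-4 \right)} \right)}}{Z} = \frac{-6 + 5 \sqrt{-4}}{3782} = \left(-6 + 5 \cdot 2 i\right) \frac{1}{3782} = \left(-6 + 10 i\right) \frac{1}{3782} = - \frac{3}{1891} + \frac{5 i}{1891}$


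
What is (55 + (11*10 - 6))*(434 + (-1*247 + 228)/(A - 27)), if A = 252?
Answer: 5174443/75 ≈ 68993.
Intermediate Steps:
(55 + (11*10 - 6))*(434 + (-1*247 + 228)/(A - 27)) = (55 + (11*10 - 6))*(434 + (-1*247 + 228)/(252 - 27)) = (55 + (110 - 6))*(434 + (-247 + 228)/225) = (55 + 104)*(434 - 19*1/225) = 159*(434 - 19/225) = 159*(97631/225) = 5174443/75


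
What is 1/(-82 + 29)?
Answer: -1/53 ≈ -0.018868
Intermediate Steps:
1/(-82 + 29) = 1/(-53) = -1/53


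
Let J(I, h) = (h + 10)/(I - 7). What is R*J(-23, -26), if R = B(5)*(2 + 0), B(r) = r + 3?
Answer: 128/15 ≈ 8.5333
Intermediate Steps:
J(I, h) = (10 + h)/(-7 + I)
B(r) = 3 + r
R = 16 (R = (3 + 5)*(2 + 0) = 8*2 = 16)
R*J(-23, -26) = 16*((10 - 26)/(-7 - 23)) = 16*(-16/(-30)) = 16*(-1/30*(-16)) = 16*(8/15) = 128/15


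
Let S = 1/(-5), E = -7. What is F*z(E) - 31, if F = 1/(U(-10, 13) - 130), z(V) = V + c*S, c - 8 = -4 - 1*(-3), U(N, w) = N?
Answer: -1547/50 ≈ -30.940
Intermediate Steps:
S = -⅕ ≈ -0.20000
c = 7 (c = 8 + (-4 - 1*(-3)) = 8 + (-4 + 3) = 8 - 1 = 7)
z(V) = -7/5 + V (z(V) = V + 7*(-⅕) = V - 7/5 = -7/5 + V)
F = -1/140 (F = 1/(-10 - 130) = 1/(-140) = -1/140 ≈ -0.0071429)
F*z(E) - 31 = -(-7/5 - 7)/140 - 31 = -1/140*(-42/5) - 31 = 3/50 - 31 = -1547/50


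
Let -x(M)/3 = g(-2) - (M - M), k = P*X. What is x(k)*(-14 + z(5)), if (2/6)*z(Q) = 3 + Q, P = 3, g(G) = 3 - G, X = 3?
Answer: -150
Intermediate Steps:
z(Q) = 9 + 3*Q (z(Q) = 3*(3 + Q) = 9 + 3*Q)
k = 9 (k = 3*3 = 9)
x(M) = -15 (x(M) = -3*((3 - 1*(-2)) - (M - M)) = -3*((3 + 2) - 1*0) = -3*(5 + 0) = -3*5 = -15)
x(k)*(-14 + z(5)) = -15*(-14 + (9 + 3*5)) = -15*(-14 + (9 + 15)) = -15*(-14 + 24) = -15*10 = -150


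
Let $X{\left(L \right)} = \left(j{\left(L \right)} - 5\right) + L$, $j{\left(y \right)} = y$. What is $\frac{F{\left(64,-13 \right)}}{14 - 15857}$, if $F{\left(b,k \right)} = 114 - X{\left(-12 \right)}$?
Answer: $- \frac{143}{15843} \approx -0.0090261$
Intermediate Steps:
$X{\left(L \right)} = -5 + 2 L$ ($X{\left(L \right)} = \left(L - 5\right) + L = \left(-5 + L\right) + L = -5 + 2 L$)
$F{\left(b,k \right)} = 143$ ($F{\left(b,k \right)} = 114 - \left(-5 + 2 \left(-12\right)\right) = 114 - \left(-5 - 24\right) = 114 - -29 = 114 + 29 = 143$)
$\frac{F{\left(64,-13 \right)}}{14 - 15857} = \frac{143}{14 - 15857} = \frac{143}{-15843} = 143 \left(- \frac{1}{15843}\right) = - \frac{143}{15843}$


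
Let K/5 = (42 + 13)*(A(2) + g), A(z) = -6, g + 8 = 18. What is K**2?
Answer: 1210000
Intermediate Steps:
g = 10 (g = -8 + 18 = 10)
K = 1100 (K = 5*((42 + 13)*(-6 + 10)) = 5*(55*4) = 5*220 = 1100)
K**2 = 1100**2 = 1210000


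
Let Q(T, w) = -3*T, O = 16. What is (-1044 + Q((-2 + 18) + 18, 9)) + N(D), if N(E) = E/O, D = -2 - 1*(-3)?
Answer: -18335/16 ≈ -1145.9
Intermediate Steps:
D = 1 (D = -2 + 3 = 1)
N(E) = E/16
(-1044 + Q((-2 + 18) + 18, 9)) + N(D) = (-1044 - 3*((-2 + 18) + 18)) + (1/16)*1 = (-1044 - 3*(16 + 18)) + 1/16 = (-1044 - 3*34) + 1/16 = (-1044 - 102) + 1/16 = -1146 + 1/16 = -18335/16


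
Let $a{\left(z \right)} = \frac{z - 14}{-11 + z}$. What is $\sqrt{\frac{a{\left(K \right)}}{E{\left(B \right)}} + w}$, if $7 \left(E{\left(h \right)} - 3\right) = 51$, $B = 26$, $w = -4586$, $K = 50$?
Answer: $\frac{i \sqrt{27900678}}{78} \approx 67.719 i$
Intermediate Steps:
$E{\left(h \right)} = \frac{72}{7}$ ($E{\left(h \right)} = 3 + \frac{1}{7} \cdot 51 = 3 + \frac{51}{7} = \frac{72}{7}$)
$a{\left(z \right)} = \frac{-14 + z}{-11 + z}$
$\sqrt{\frac{a{\left(K \right)}}{E{\left(B \right)}} + w} = \sqrt{\frac{\frac{1}{-11 + 50} \left(-14 + 50\right)}{\frac{72}{7}} - 4586} = \sqrt{\frac{1}{39} \cdot 36 \cdot \frac{7}{72} - 4586} = \sqrt{\frac{12}{13} \cdot \frac{7}{72} - 4586} = \sqrt{\frac{7}{78} - 4586} = \sqrt{- \frac{357701}{78}} = \frac{i \sqrt{27900678}}{78}$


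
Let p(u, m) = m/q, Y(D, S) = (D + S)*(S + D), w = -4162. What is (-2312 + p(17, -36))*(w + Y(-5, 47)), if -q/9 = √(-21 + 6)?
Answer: 5544176 + 9592*I*√15/15 ≈ 5.5442e+6 + 2476.6*I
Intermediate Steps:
q = -9*I*√15 (q = -9*√(-21 + 6) = -9*I*√15 ≈ -34.857*I)
Y(D, S) = (D + S)² (Y(D, S) = (D + S)*(D + S) = (D + S)²)
p(u, m) = I*m*√15/135 (p(u, m) = m/((-9*I*√15)) = m*(I*√15/135) = I*m*√15/135)
(-2312 + p(17, -36))*(w + Y(-5, 47)) = (-2312 + (1/135)*I*(-36)*√15)*(-4162 + (-5 + 47)²) = (-2312 - 4*I*√15/15)*(-4162 + 42²) = (-2312 - 4*I*√15/15)*(-4162 + 1764) = (-2312 - 4*I*√15/15)*(-2398) = 5544176 + 9592*I*√15/15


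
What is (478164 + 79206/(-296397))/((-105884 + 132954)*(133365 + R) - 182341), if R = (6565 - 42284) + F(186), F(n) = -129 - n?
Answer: 47242098634/260292666937371 ≈ 0.00018150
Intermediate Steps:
R = -36034 (R = (6565 - 42284) + (-129 - 1*186) = -35719 + (-129 - 186) = -35719 - 315 = -36034)
(478164 + 79206/(-296397))/((-105884 + 132954)*(133365 + R) - 182341) = (478164 + 79206/(-296397))/((-105884 + 132954)*(133365 - 36034) - 182341) = (478164 + 79206*(-1/296397))/(27070*97331 - 182341) = (478164 - 26402/98799)/(2634750170 - 182341) = (47242098634/98799)/2634567829 = (47242098634/98799)*(1/2634567829) = 47242098634/260292666937371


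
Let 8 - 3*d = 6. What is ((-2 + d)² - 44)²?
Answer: 144400/81 ≈ 1782.7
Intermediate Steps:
d = ⅔ (d = 8/3 - ⅓*6 = 8/3 - 2 = ⅔ ≈ 0.66667)
((-2 + d)² - 44)² = ((-2 + ⅔)² - 44)² = ((-4/3)² - 44)² = (16/9 - 44)² = (-380/9)² = 144400/81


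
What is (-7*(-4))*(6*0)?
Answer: 0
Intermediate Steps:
(-7*(-4))*(6*0) = 28*0 = 0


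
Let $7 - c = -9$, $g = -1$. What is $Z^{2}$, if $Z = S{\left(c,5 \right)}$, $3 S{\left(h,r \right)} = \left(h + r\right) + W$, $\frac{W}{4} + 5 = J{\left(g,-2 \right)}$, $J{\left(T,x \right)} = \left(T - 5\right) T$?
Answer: $\frac{625}{9} \approx 69.444$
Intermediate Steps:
$c = 16$ ($c = 7 - -9 = 7 + 9 = 16$)
$J{\left(T,x \right)} = T \left(-5 + T\right)$ ($J{\left(T,x \right)} = \left(-5 + T\right) T = T \left(-5 + T\right)$)
$W = 4$ ($W = -20 + 4 \left(- (-5 - 1)\right) = -20 + 4 \left(\left(-1\right) \left(-6\right)\right) = -20 + 4 \cdot 6 = -20 + 24 = 4$)
$S{\left(h,r \right)} = \frac{4}{3} + \frac{h}{3} + \frac{r}{3}$ ($S{\left(h,r \right)} = \frac{\left(h + r\right) + 4}{3} = \frac{4 + h + r}{3} = \frac{4}{3} + \frac{h}{3} + \frac{r}{3}$)
$Z = \frac{25}{3}$ ($Z = \frac{4}{3} + \frac{1}{3} \cdot 16 + \frac{1}{3} \cdot 5 = \frac{4}{3} + \frac{16}{3} + \frac{5}{3} = \frac{25}{3} \approx 8.3333$)
$Z^{2} = \left(\frac{25}{3}\right)^{2} = \frac{625}{9}$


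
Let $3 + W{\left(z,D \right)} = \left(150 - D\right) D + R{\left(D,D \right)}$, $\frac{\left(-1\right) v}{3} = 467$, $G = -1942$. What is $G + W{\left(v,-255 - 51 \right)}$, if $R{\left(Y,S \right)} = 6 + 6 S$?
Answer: $-143311$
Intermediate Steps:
$v = -1401$ ($v = \left(-3\right) 467 = -1401$)
$W{\left(z,D \right)} = 3 + 6 D + D \left(150 - D\right)$ ($W{\left(z,D \right)} = -3 + \left(\left(150 - D\right) D + \left(6 + 6 D\right)\right) = -3 + \left(D \left(150 - D\right) + \left(6 + 6 D\right)\right) = -3 + \left(6 + 6 D + D \left(150 - D\right)\right) = 3 + 6 D + D \left(150 - D\right)$)
$G + W{\left(v,-255 - 51 \right)} = -1942 + \left(3 - \left(-255 - 51\right)^{2} + 156 \left(-255 - 51\right)\right) = -1942 + \left(3 - \left(-306\right)^{2} + 156 \left(-306\right)\right) = -1942 - 141369 = -143311$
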